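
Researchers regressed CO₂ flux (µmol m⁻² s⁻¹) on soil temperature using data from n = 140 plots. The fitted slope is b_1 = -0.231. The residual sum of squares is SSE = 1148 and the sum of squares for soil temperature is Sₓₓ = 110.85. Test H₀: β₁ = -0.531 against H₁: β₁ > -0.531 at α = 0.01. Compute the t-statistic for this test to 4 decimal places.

t = 1.0951

MSE = SSE/(n − 2) = 1148/138 = 8.31884.
SE(b_1) = √(MSE/Sₓₓ) = √(8.31884/110.85) = 0.273945.
t = (-0.231 − (-0.531)) / 0.273945 = 1.0951.
df = n − 2 = 138.
One-sided p ≈ 0.1377, which is ≥ 0.01, so fail to reject H₀.
The data do not give significant evidence that the true slope on soil temperature exceeds -0.531 µmol m⁻² s⁻¹ per unit.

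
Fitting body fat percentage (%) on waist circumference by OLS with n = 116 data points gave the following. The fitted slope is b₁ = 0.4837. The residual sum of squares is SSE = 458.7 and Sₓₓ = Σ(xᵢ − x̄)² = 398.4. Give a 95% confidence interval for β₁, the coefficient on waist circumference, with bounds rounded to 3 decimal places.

(0.285, 0.683)

MSE = SSE/(n − 2) = 458.7/114 = 4.02368.
SE(b₁) = √(MSE/Sₓₓ) = √(4.02368/398.4) = 0.100497.
df = n − 2 = 114.
t* = t_{0.025, 114} = 1.980992.
Margin = t* × SE = 1.980992 × 0.100497 = 0.19908.
CI: 0.4837 ± 0.19908 → (0.285, 0.683).
With 95% confidence, each one-unit increase in waist circumference is associated with a change of between 0.285 and 0.683 % in body fat percentage.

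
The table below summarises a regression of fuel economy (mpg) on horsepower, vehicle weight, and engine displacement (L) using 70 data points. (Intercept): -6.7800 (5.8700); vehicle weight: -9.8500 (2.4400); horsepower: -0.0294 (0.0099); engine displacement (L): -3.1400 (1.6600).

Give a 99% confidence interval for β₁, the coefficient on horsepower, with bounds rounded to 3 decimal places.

(-0.056, -0.003)

Read off: b = -0.0294, SE = 0.0099 for horsepower.
df = n − k − 1 = 70 − 3 − 1 = 66.
t* = t_{0.005, 66} = 2.652394.
Margin = t* × SE = 2.652394 × 0.0099 = 0.02626.
CI: -0.0294 ± 0.02626 → (-0.056, -0.003).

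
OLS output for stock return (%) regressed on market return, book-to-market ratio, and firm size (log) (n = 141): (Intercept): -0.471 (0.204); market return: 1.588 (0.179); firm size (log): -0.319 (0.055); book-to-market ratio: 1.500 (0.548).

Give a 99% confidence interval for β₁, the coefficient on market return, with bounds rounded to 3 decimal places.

Read off: b = 1.588, SE = 0.179 for market return.
df = n − k − 1 = 141 − 3 − 1 = 137.
t* = t_{0.005, 137} = 2.612192.
Margin = t* × SE = 2.612192 × 0.179 = 0.46758.
CI: 1.588 ± 0.46758 → (1.120, 2.056).

(1.120, 2.056)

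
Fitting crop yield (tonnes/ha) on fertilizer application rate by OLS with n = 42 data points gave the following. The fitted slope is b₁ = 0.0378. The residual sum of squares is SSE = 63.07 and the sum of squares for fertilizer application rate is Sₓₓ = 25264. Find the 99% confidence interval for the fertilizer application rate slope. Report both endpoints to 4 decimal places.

MSE = SSE/(n − 2) = 63.07/40 = 1.57675.
SE(b₁) = √(MSE/Sₓₓ) = √(1.57675/25264) = 0.00790006.
df = n − 2 = 40.
t* = t_{0.005, 40} = 2.704459.
Margin = t* × SE = 2.704459 × 0.00790006 = 0.021365.
CI: 0.0378 ± 0.021365 → (0.0164, 0.0592).
With 99% confidence, each one-unit increase in fertilizer application rate is associated with a change of between 0.0164 and 0.0592 tonnes/ha in crop yield.

(0.0164, 0.0592)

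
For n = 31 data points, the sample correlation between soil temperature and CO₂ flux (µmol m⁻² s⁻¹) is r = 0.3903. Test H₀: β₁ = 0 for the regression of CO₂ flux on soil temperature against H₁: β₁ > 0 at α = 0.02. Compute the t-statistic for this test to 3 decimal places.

t = 2.283

t = r·√(n − 2)/√(1 − r²) = 0.3903·√29/√0.847666 = 2.283.
df = n − 2 = 29.
One-sided p ≈ 0.0150, which is < 0.02, so reject H₀.
There is evidence of a linear association between soil temperature and CO₂ flux.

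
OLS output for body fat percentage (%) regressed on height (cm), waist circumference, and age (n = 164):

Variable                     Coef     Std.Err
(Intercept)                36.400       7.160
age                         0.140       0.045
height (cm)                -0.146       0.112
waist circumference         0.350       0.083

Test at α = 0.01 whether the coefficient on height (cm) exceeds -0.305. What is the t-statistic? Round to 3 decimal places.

t = 1.420

Read off: b = -0.146, SE = 0.112 for height (cm).
H₀: β₁ = -0.305 vs H₁: β₁ > -0.305.
t = (-0.146 − (-0.305)) / 0.112 = 1.420.
df = n − k − 1 = 164 − 3 − 1 = 160.
One-sided p ≈ 0.0788, which is ≥ 0.01, so fail to reject H₀.
The data do not give significant evidence that the true slope on height (cm) exceeds -0.305 % per unit, holding the other predictors fixed.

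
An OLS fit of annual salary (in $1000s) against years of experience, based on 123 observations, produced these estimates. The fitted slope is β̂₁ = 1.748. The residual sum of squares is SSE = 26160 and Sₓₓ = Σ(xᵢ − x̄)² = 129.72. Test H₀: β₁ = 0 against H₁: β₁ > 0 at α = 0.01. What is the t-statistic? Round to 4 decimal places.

MSE = SSE/(n − 2) = 26160/121 = 216.198.
SE(β̂₁) = √(MSE/Sₓₓ) = √(216.198/129.72) = 1.29099.
t = 1.748 / 1.29099 = 1.3540.
df = n − 2 = 121.
One-sided p ≈ 0.0891, which is ≥ 0.01, so fail to reject H₀.
The data do not give significant evidence that the true slope on years of experience is positive.

t = 1.3540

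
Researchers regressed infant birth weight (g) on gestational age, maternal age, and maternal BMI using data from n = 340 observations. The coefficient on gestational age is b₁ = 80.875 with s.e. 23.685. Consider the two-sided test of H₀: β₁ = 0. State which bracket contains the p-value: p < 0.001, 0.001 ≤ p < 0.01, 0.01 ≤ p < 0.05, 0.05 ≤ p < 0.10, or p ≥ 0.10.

t = 80.875 / 23.685 = 3.415.
df = n − k − 1 = 340 − 3 − 1 = 336.
Two-sided p = 2·P(T_{336} > |t|) ≈ 0.0007.
So p < 0.001.

p < 0.001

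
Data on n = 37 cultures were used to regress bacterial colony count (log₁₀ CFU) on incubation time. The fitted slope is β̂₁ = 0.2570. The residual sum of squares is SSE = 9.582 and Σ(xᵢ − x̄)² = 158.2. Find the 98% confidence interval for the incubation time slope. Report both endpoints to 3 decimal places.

(0.156, 0.358)

MSE = SSE/(n − 2) = 9.582/35 = 0.273771.
SE(β̂₁) = √(MSE/Sₓₓ) = √(0.273771/158.2) = 0.0415998.
df = n − 2 = 35.
t* = t_{0.01, 35} = 2.437723.
Margin = t* × SE = 2.437723 × 0.0415998 = 0.10141.
CI: 0.2570 ± 0.10141 → (0.156, 0.358).
With 98% confidence, each one-unit increase in incubation time is associated with a change of between 0.156 and 0.358 log₁₀ CFU in bacterial colony count.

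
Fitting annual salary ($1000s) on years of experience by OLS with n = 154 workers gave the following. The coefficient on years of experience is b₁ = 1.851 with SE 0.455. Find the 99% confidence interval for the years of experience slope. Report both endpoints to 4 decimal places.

df = n − 2 = 154 − 2 = 152.
t* = t_{0.005, 152} = 2.608561.
Margin = t* × SE = 2.608561 × 0.455 = 1.186895.
CI: 1.851 ± 1.186895 → (0.6641, 3.0379).
With 99% confidence, each one-unit increase in years of experience is associated with a change of between 0.6641 and 3.0379 $1000s in annual salary.

(0.6641, 3.0379)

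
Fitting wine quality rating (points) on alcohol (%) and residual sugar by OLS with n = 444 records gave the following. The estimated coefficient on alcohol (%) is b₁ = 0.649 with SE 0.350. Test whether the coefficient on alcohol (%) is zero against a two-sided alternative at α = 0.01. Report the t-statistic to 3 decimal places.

t = 1.854

H₀: β₁ = 0 vs H₁: β₁ ≠ 0.
t = (b₁ − β₁⁰)/SE = 0.649 / 0.350 = 1.854.
df = n − k − 1 = 444 − 2 − 1 = 441.
Two-sided p ≈ 0.0644, which is ≥ 0.01, so fail to reject H₀.
The data do not give significant evidence of an association between alcohol (%) and wine quality rating, after adjusting for the other predictors.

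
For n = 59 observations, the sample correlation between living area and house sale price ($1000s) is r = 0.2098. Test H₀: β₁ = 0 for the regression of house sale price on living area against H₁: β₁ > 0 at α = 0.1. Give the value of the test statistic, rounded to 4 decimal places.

t = 1.6200

t = r·√(n − 2)/√(1 − r²) = 0.2098·√57/√0.955984 = 1.6200.
df = n − 2 = 57.
One-sided p ≈ 0.0554, which is < 0.1, so reject H₀.
There is evidence of a linear association between living area and house sale price.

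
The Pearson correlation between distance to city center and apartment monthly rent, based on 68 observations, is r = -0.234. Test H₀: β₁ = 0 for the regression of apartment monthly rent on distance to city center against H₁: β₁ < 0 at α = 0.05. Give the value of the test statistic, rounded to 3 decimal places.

t = -1.955

t = r·√(n − 2)/√(1 − r²) = -0.234·√66/√0.945244 = -1.955.
df = n − 2 = 66.
One-sided p ≈ 0.0274, which is < 0.05, so reject H₀.
There is evidence of a linear association between distance to city center and apartment monthly rent.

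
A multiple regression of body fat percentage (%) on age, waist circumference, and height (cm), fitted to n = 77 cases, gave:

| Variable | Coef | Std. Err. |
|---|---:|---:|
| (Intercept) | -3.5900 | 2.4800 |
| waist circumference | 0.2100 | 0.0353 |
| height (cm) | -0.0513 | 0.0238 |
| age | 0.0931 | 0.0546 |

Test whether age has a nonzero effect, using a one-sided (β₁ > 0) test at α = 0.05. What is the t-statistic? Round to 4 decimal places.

t = 1.7051

Read off: b = 0.0931, SE = 0.0546 for age.
H₀: β₁ = 0 vs H₁: β₁ > 0.
t = 0.0931 / 0.0546 = 1.7051.
df = n − k − 1 = 77 − 3 − 1 = 73.
One-sided p ≈ 0.0462, which is < 0.05, so reject H₀.
There is evidence that the true slope on age is positive, holding the other predictors fixed.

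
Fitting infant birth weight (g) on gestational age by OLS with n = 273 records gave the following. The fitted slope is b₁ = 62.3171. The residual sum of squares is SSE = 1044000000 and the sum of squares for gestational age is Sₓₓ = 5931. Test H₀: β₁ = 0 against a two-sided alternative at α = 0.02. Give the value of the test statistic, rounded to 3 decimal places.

MSE = SSE/(n − 2) = 1044000000/271 = 3.8524e+06.
SE(b₁) = √(MSE/Sₓₓ) = √(3.8524e+06/5931) = 25.486.
t = 62.3171 / 25.486 = 2.445.
df = n − 2 = 271.
Two-sided p ≈ 0.0151, which is < 0.02, so reject H₀.
There is evidence that gestational age is associated with infant birth weight.

t = 2.445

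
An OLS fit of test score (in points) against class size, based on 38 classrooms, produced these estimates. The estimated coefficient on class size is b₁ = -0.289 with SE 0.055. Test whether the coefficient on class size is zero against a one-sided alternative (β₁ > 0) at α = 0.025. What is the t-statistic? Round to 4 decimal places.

t = -5.2545

H₀: β₁ = 0 vs H₁: β₁ > 0.
t = (b₁ − β₁⁰)/SE = -0.289 / 0.055 = -5.2545.
df = n − 2 = 38 − 2 = 36.
One-sided p ≈ 1.0000, which is ≥ 0.025, so fail to reject H₀.
The data do not give significant evidence that the true slope on class size is positive.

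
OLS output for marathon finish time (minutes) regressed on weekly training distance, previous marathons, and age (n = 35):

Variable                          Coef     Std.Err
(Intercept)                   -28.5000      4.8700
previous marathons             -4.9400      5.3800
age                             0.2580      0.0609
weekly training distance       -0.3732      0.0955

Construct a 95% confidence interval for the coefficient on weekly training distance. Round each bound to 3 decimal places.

(-0.568, -0.178)

Read off: b = -0.3732, SE = 0.0955 for weekly training distance.
df = n − k − 1 = 35 − 3 − 1 = 31.
t* = t_{0.025, 31} = 2.039513.
Margin = t* × SE = 2.039513 × 0.0955 = 0.19477.
CI: -0.3732 ± 0.19477 → (-0.568, -0.178).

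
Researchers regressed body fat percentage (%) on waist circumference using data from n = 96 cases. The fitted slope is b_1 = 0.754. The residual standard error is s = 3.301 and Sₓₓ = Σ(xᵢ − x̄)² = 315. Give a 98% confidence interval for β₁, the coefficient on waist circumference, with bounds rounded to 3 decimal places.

SE(b_1) = s/√Sₓₓ = 3.301/√315 = 0.18599.
df = n − 2 = 94.
t* = t_{0.01, 94} = 2.366674.
Margin = t* × SE = 2.366674 × 0.18599 = 0.44018.
CI: 0.754 ± 0.44018 → (0.314, 1.194).
With 98% confidence, each one-unit increase in waist circumference is associated with a change of between 0.314 and 1.194 % in body fat percentage.

(0.314, 1.194)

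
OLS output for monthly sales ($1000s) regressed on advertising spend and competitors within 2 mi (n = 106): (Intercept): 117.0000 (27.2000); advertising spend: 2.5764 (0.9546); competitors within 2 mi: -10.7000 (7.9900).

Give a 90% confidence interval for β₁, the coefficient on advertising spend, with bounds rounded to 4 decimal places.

Read off: b = 2.5764, SE = 0.9546 for advertising spend.
df = n − k − 1 = 106 − 2 − 1 = 103.
t* = t_{0.05, 103} = 1.659782.
Margin = t* × SE = 1.659782 × 0.9546 = 1.584428.
CI: 2.5764 ± 1.584428 → (0.9920, 4.1608).

(0.9920, 4.1608)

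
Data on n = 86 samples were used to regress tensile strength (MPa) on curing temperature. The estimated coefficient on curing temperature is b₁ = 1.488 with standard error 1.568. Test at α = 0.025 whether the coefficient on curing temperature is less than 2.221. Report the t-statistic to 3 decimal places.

H₀: β₁ = 2.221 vs H₁: β₁ < 2.221.
t = (b₁ − β₁⁰)/SE = (1.488 − 2.221) / 1.568 = -0.467.
df = n − 2 = 86 − 2 = 84.
One-sided p ≈ 0.3207, which is ≥ 0.025, so fail to reject H₀.
The data do not give significant evidence that the true slope on curing temperature is below 2.221 MPa per unit.

t = -0.467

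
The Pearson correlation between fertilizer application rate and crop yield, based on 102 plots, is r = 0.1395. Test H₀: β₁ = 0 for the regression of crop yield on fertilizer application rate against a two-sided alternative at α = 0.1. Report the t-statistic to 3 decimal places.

t = 1.409

t = r·√(n − 2)/√(1 − r²) = 0.1395·√100/√0.98054 = 1.409.
df = n − 2 = 100.
Two-sided p ≈ 0.1620, which is ≥ 0.1, so fail to reject H₀.
The data do not give significant evidence of a linear association between fertilizer application rate and crop yield.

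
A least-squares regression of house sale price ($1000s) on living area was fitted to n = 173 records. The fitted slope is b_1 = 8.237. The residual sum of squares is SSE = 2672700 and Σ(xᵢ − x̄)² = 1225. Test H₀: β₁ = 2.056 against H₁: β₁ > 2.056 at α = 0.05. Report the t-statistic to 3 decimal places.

MSE = SSE/(n − 2) = 2672700/171 = 15629.8.
SE(b_1) = √(MSE/Sₓₓ) = √(15629.8/1225) = 3.57198.
t = (8.237 − 2.056) / 3.57198 = 1.730.
df = n − 2 = 171.
One-sided p ≈ 0.0427, which is < 0.05, so reject H₀.
There is evidence that the true slope on living area exceeds 2.056 $1000s per unit.

t = 1.730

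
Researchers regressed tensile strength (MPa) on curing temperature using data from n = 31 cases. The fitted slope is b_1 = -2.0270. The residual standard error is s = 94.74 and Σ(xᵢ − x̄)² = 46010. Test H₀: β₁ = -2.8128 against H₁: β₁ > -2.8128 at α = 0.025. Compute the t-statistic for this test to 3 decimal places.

t = 1.779

SE(b_1) = s/√Sₓₓ = 94.74/√46010 = 0.44168.
t = (-2.0270 − (-2.8128)) / 0.44168 = 1.779.
df = n − 2 = 29.
One-sided p ≈ 0.0429, which is ≥ 0.025, so fail to reject H₀.
The data do not give significant evidence that the true slope on curing temperature exceeds -2.8128 MPa per unit.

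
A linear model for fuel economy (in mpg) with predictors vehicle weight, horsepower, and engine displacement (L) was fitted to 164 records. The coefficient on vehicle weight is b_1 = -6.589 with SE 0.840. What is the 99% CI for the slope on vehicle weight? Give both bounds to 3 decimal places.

(-8.779, -4.399)

df = n − k − 1 = 164 − 3 − 1 = 160.
t* = t_{0.005, 160} = 2.606906.
Margin = t* × SE = 2.606906 × 0.840 = 2.18980.
CI: -6.589 ± 2.18980 → (-8.779, -4.399).
With 99% confidence, each one-unit increase in vehicle weight is associated with a change of between -8.779 and -4.399 mpg in fuel economy, holding the other predictors fixed.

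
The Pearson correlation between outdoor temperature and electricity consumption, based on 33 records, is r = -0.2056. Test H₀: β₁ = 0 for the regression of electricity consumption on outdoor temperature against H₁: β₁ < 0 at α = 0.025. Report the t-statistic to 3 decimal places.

t = r·√(n − 2)/√(1 − r²) = -0.2056·√31/√0.957729 = -1.170.
df = n − 2 = 31.
One-sided p ≈ 0.1255, which is ≥ 0.025, so fail to reject H₀.
The data do not give significant evidence of a linear association between outdoor temperature and electricity consumption.

t = -1.170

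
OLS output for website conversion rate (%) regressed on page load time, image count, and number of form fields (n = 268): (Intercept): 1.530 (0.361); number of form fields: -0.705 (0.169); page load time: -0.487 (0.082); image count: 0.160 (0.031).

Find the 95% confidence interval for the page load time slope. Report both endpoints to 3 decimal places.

Read off: b = -0.487, SE = 0.082 for page load time.
df = n − k − 1 = 268 − 3 − 1 = 264.
t* = t_{0.025, 264} = 1.96899.
Margin = t* × SE = 1.96899 × 0.082 = 0.16146.
CI: -0.487 ± 0.16146 → (-0.648, -0.326).

(-0.648, -0.326)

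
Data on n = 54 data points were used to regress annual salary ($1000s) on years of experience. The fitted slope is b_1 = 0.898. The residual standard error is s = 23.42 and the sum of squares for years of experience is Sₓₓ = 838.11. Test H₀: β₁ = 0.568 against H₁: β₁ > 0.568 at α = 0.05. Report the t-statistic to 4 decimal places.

SE(b_1) = s/√Sₓₓ = 23.42/√838.11 = 0.808977.
t = (0.898 − 0.568) / 0.808977 = 0.4079.
df = n − 2 = 52.
One-sided p ≈ 0.3425, which is ≥ 0.05, so fail to reject H₀.
The data do not give significant evidence that the true slope on years of experience exceeds 0.568 $1000s per unit.

t = 0.4079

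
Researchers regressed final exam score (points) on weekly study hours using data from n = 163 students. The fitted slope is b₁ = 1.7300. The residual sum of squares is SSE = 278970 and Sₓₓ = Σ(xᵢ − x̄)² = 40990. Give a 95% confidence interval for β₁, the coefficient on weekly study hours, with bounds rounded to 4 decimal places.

MSE = SSE/(n − 2) = 278970/161 = 1732.73.
SE(b₁) = √(MSE/Sₓₓ) = √(1732.73/40990) = 0.205602.
df = n − 2 = 161.
t* = t_{0.025, 161} = 1.974808.
Margin = t* × SE = 1.974808 × 0.205602 = 0.406024.
CI: 1.7300 ± 0.406024 → (1.3240, 2.1360).
With 95% confidence, each one-unit increase in weekly study hours is associated with a change of between 1.3240 and 2.1360 points in final exam score.

(1.3240, 2.1360)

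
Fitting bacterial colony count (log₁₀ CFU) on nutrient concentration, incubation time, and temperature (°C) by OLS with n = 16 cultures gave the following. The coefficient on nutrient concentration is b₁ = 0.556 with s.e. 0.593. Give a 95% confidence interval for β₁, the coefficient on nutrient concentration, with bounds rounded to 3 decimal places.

df = n − k − 1 = 16 − 3 − 1 = 12.
t* = t_{0.025, 12} = 2.178813.
Margin = t* × SE = 2.178813 × 0.593 = 1.29204.
CI: 0.556 ± 1.29204 → (-0.736, 1.848).
With 95% confidence, each one-unit increase in nutrient concentration is associated with a change of between -0.736 and 1.848 log₁₀ CFU in bacterial colony count, holding the other predictors fixed.

(-0.736, 1.848)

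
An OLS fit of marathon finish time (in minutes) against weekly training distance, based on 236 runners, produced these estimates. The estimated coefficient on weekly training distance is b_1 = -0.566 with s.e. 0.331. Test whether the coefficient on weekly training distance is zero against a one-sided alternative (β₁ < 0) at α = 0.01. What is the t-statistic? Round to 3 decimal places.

t = -1.710

H₀: β₁ = 0 vs H₁: β₁ < 0.
t = (b_1 − β₁⁰)/SE = -0.566 / 0.331 = -1.710.
df = n − 2 = 236 − 2 = 234.
One-sided p ≈ 0.0443, which is ≥ 0.01, so fail to reject H₀.
The data do not give significant evidence that the true slope on weekly training distance is negative.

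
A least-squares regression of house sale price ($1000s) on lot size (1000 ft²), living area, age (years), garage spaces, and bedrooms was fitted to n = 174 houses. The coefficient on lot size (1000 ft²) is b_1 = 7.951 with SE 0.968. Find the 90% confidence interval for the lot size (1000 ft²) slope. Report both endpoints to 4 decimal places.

(6.3500, 9.5520)

df = n − k − 1 = 174 − 5 − 1 = 168.
t* = t_{0.05, 168} = 1.653974.
Margin = t* × SE = 1.653974 × 0.968 = 1.601047.
CI: 7.951 ± 1.601047 → (6.3500, 9.5520).
With 90% confidence, each one-unit increase in lot size (1000 ft²) is associated with a change of between 6.3500 and 9.5520 $1000s in house sale price, holding the other predictors fixed.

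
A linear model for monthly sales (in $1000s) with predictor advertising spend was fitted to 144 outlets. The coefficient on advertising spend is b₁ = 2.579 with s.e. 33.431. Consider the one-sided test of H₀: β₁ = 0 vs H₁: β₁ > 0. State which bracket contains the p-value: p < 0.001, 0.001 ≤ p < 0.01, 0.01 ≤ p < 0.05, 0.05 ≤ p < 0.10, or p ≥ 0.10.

p ≥ 0.10

t = 2.579 / 33.431 = 0.077.
df = n − 2 = 144 − 2 = 142.
One-sided p = P(T_{142} > t) ≈ 0.4693.
So p ≥ 0.10.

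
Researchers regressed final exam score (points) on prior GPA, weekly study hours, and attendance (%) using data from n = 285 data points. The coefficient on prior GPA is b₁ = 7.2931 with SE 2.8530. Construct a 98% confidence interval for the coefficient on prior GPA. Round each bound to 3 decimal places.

(0.618, 13.968)

df = n − k − 1 = 285 − 3 − 1 = 281.
t* = t_{0.01, 281} = 2.339691.
Margin = t* × SE = 2.339691 × 2.8530 = 6.67514.
CI: 7.2931 ± 6.67514 → (0.618, 13.968).
With 98% confidence, each one-unit increase in prior GPA is associated with a change of between 0.618 and 13.968 points in final exam score, holding the other predictors fixed.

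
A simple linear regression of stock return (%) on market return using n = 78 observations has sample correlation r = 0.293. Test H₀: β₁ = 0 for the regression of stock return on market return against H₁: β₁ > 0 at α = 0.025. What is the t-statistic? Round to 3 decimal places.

t = r·√(n − 2)/√(1 − r²) = 0.293·√76/√0.914151 = 2.672.
df = n − 2 = 76.
One-sided p ≈ 0.0046, which is < 0.025, so reject H₀.
There is evidence of a linear association between market return and stock return.

t = 2.672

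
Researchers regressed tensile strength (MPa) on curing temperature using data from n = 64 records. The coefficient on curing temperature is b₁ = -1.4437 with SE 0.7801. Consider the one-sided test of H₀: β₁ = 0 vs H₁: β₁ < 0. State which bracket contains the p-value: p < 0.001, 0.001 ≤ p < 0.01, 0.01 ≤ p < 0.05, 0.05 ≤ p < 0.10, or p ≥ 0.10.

0.01 ≤ p < 0.05

t = -1.4437 / 0.7801 = -1.851.
df = n − 2 = 64 − 2 = 62.
One-sided p = P(T_{62} < t) ≈ 0.0345.
So 0.01 ≤ p < 0.05.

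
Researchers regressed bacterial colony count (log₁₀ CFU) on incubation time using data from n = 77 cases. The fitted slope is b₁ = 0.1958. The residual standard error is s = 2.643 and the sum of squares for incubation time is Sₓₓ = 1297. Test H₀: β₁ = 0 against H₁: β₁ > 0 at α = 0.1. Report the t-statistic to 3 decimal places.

t = 2.668

SE(b₁) = s/√Sₓₓ = 2.643/√1297 = 0.0733884.
t = 0.1958 / 0.0733884 = 2.668.
df = n − 2 = 75.
One-sided p ≈ 0.0047, which is < 0.1, so reject H₀.
There is evidence that the true slope on incubation time is positive.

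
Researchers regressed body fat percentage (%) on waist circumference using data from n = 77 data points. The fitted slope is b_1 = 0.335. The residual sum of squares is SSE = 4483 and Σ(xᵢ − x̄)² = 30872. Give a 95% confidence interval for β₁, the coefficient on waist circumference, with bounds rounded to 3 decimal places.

(0.247, 0.423)

MSE = SSE/(n − 2) = 4483/75 = 59.7733.
SE(b_1) = √(MSE/Sₓₓ) = √(59.7733/30872) = 0.0440019.
df = n − 2 = 75.
t* = t_{0.025, 75} = 1.992102.
Margin = t* × SE = 1.992102 × 0.0440019 = 0.08766.
CI: 0.335 ± 0.08766 → (0.247, 0.423).
With 95% confidence, each one-unit increase in waist circumference is associated with a change of between 0.247 and 0.423 % in body fat percentage.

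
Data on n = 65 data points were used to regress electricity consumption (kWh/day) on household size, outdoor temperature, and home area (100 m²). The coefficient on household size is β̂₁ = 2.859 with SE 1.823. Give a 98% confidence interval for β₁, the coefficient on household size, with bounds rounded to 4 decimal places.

df = n − k − 1 = 65 − 3 − 1 = 61.
t* = t_{0.01, 61} = 2.389047.
Margin = t* × SE = 2.389047 × 1.823 = 4.355233.
CI: 2.859 ± 4.355233 → (-1.4962, 7.2142).
With 98% confidence, each one-unit increase in household size is associated with a change of between -1.4962 and 7.2142 kWh/day in electricity consumption, holding the other predictors fixed.

(-1.4962, 7.2142)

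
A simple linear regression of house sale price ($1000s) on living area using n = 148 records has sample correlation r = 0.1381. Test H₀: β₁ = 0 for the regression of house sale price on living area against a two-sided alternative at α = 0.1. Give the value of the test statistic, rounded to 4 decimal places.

t = r·√(n − 2)/√(1 − r²) = 0.1381·√146/√0.980928 = 1.6848.
df = n − 2 = 146.
Two-sided p ≈ 0.0942, which is < 0.1, so reject H₀.
There is evidence of a linear association between living area and house sale price.

t = 1.6848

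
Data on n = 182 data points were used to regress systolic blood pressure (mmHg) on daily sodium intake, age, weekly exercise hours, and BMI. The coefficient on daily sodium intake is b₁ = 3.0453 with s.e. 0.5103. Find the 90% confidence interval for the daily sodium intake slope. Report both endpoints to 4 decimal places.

df = n − k − 1 = 182 − 4 − 1 = 177.
t* = t_{0.05, 177} = 1.653508.
Margin = t* × SE = 1.653508 × 0.5103 = 0.843785.
CI: 3.0453 ± 0.843785 → (2.2015, 3.8891).
With 90% confidence, each one-unit increase in daily sodium intake is associated with a change of between 2.2015 and 3.8891 mmHg in systolic blood pressure, holding the other predictors fixed.

(2.2015, 3.8891)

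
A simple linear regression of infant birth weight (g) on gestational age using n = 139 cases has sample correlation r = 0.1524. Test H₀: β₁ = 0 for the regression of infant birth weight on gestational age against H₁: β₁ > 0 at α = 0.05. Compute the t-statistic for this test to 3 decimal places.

t = r·√(n − 2)/√(1 − r²) = 0.1524·√137/√0.976774 = 1.805.
df = n − 2 = 137.
One-sided p ≈ 0.0366, which is < 0.05, so reject H₀.
There is evidence of a linear association between gestational age and infant birth weight.

t = 1.805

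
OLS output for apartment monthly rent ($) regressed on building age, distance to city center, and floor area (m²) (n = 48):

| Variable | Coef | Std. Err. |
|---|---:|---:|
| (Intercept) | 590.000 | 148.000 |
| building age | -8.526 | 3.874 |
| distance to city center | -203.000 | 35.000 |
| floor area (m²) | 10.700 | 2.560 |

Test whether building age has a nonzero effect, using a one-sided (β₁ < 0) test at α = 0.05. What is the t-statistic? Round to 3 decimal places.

t = -2.201

Read off: b = -8.526, SE = 3.874 for building age.
H₀: β₁ = 0 vs H₁: β₁ < 0.
t = -8.526 / 3.874 = -2.201.
df = n − k − 1 = 48 − 3 − 1 = 44.
One-sided p ≈ 0.0165, which is < 0.05, so reject H₀.
There is evidence that the true slope on building age is negative, holding the other predictors fixed.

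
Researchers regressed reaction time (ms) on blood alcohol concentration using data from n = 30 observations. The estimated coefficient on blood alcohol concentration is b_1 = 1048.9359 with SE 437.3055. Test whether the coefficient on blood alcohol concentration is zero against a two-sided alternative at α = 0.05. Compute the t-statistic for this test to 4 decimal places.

t = 2.3986

H₀: β₁ = 0 vs H₁: β₁ ≠ 0.
t = (b_1 − β₁⁰)/SE = 1048.9359 / 437.3055 = 2.3986.
df = n − 2 = 30 − 2 = 28.
Two-sided p ≈ 0.0234, which is < 0.05, so reject H₀.
There is evidence that blood alcohol concentration is associated with reaction time.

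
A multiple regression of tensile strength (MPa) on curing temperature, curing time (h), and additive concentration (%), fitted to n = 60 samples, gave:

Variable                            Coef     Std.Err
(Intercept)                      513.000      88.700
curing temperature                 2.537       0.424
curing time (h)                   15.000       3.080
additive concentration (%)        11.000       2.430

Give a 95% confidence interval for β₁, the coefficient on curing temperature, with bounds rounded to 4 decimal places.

Read off: b = 2.537, SE = 0.424 for curing temperature.
df = n − k − 1 = 60 − 3 − 1 = 56.
t* = t_{0.025, 56} = 2.003241.
Margin = t* × SE = 2.003241 × 0.424 = 0.849374.
CI: 2.537 ± 0.849374 → (1.6876, 3.3864).

(1.6876, 3.3864)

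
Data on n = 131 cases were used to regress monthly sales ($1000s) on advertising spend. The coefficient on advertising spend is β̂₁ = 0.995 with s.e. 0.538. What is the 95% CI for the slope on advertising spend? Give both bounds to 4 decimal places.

(-0.0694, 2.0594)

df = n − 2 = 131 − 2 = 129.
t* = t_{0.025, 129} = 1.978524.
Margin = t* × SE = 1.978524 × 0.538 = 1.064446.
CI: 0.995 ± 1.064446 → (-0.0694, 2.0594).
With 95% confidence, each one-unit increase in advertising spend is associated with a change of between -0.0694 and 2.0594 $1000s in monthly sales.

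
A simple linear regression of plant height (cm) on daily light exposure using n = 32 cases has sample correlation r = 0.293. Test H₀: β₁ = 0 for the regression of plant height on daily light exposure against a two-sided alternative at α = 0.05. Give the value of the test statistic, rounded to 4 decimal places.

t = 1.6785

t = r·√(n − 2)/√(1 − r²) = 0.293·√30/√0.914151 = 1.6785.
df = n − 2 = 30.
Two-sided p ≈ 0.1036, which is ≥ 0.05, so fail to reject H₀.
The data do not give significant evidence of a linear association between daily light exposure and plant height.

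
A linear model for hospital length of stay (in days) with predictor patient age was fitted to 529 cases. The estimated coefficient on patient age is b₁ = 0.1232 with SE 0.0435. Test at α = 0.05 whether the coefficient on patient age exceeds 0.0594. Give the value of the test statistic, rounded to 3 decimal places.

H₀: β₁ = 0.0594 vs H₁: β₁ > 0.0594.
t = (b₁ − β₁⁰)/SE = (0.1232 − 0.0594) / 0.0435 = 1.467.
df = n − 2 = 529 − 2 = 527.
One-sided p ≈ 0.0715, which is ≥ 0.05, so fail to reject H₀.
The data do not give significant evidence that the true slope on patient age exceeds 0.0594 days per unit.

t = 1.467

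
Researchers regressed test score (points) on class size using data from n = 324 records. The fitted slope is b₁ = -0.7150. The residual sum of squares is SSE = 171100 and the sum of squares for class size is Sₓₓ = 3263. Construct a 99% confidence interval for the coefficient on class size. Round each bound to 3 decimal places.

(-1.761, 0.331)

MSE = SSE/(n − 2) = 171100/322 = 531.366.
SE(b₁) = √(MSE/Sₓₓ) = √(531.366/3263) = 0.403542.
df = n − 2 = 322.
t* = t_{0.005, 322} = 2.591184.
Margin = t* × SE = 2.591184 × 0.403542 = 1.04565.
CI: -0.7150 ± 1.04565 → (-1.761, 0.331).
With 99% confidence, each one-unit increase in class size is associated with a change of between -1.761 and 0.331 points in test score.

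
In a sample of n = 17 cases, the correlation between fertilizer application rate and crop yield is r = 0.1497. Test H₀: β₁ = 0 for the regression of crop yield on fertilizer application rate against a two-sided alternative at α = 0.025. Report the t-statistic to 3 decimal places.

t = 0.586

t = r·√(n − 2)/√(1 − r²) = 0.1497·√15/√0.97759 = 0.586.
df = n − 2 = 15.
Two-sided p ≈ 0.5663, which is ≥ 0.025, so fail to reject H₀.
The data do not give significant evidence of a linear association between fertilizer application rate and crop yield.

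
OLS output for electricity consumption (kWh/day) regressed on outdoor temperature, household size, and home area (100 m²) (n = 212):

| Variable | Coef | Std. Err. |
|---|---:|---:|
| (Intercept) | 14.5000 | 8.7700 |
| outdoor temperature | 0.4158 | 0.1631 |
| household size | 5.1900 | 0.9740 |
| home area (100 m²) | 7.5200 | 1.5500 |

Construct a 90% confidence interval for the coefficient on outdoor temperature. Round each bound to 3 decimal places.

(0.146, 0.685)

Read off: b = 0.4158, SE = 0.1631 for outdoor temperature.
df = n − k − 1 = 212 − 3 − 1 = 208.
t* = t_{0.05, 208} = 1.652212.
Margin = t* × SE = 1.652212 × 0.1631 = 0.26948.
CI: 0.4158 ± 0.26948 → (0.146, 0.685).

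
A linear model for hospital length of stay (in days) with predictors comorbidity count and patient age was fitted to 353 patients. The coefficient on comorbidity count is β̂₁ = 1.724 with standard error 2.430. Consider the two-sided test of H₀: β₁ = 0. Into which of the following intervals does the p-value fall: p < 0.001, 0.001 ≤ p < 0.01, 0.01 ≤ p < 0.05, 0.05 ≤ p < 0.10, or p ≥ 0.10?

t = 1.724 / 2.430 = 0.709.
df = n − k − 1 = 353 − 2 − 1 = 350.
Two-sided p = 2·P(T_{350} > |t|) ≈ 0.4785.
So p ≥ 0.10.

p ≥ 0.10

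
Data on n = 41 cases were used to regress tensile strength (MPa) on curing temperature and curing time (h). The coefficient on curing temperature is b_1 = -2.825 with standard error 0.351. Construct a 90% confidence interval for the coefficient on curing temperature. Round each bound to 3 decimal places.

df = n − k − 1 = 41 − 2 − 1 = 38.
t* = t_{0.05, 38} = 1.685954.
Margin = t* × SE = 1.685954 × 0.351 = 0.59177.
CI: -2.825 ± 0.59177 → (-3.417, -2.233).
With 90% confidence, each one-unit increase in curing temperature is associated with a change of between -3.417 and -2.233 MPa in tensile strength, holding the other predictors fixed.

(-3.417, -2.233)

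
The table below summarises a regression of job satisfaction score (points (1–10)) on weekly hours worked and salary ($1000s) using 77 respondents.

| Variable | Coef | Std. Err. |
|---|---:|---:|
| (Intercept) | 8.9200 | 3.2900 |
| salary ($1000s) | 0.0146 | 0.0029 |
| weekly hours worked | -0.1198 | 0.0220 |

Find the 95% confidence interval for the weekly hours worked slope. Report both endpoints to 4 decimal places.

(-0.1636, -0.0760)

Read off: b = -0.1198, SE = 0.0220 for weekly hours worked.
df = n − k − 1 = 77 − 2 − 1 = 74.
t* = t_{0.025, 74} = 1.992543.
Margin = t* × SE = 1.992543 × 0.0220 = 0.043836.
CI: -0.1198 ± 0.043836 → (-0.1636, -0.0760).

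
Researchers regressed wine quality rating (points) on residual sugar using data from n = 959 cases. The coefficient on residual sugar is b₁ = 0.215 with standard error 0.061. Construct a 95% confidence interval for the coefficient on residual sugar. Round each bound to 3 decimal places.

df = n − 2 = 959 − 2 = 957.
t* = t_{0.025, 957} = 1.962446.
Margin = t* × SE = 1.962446 × 0.061 = 0.11971.
CI: 0.215 ± 0.11971 → (0.095, 0.335).
With 95% confidence, each one-unit increase in residual sugar is associated with a change of between 0.095 and 0.335 points in wine quality rating.

(0.095, 0.335)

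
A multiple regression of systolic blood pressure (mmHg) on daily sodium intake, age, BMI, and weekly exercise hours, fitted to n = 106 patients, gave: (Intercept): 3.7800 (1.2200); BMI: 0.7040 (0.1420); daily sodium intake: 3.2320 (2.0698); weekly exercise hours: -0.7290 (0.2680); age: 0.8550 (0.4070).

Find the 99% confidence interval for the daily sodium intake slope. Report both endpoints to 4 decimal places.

(-2.2020, 8.6660)

Read off: b = 3.2320, SE = 2.0698 for daily sodium intake.
df = n − k − 1 = 106 − 4 − 1 = 101.
t* = t_{0.005, 101} = 2.625386.
Margin = t* × SE = 2.625386 × 2.0698 = 5.434024.
CI: 3.2320 ± 5.434024 → (-2.2020, 8.6660).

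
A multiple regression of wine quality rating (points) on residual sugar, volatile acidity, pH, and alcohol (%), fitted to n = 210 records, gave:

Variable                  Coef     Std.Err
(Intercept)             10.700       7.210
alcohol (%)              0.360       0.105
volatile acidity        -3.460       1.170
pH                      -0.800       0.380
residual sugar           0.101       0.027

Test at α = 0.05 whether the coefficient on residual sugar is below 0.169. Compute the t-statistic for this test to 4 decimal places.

t = -2.5185

Read off: b = 0.101, SE = 0.027 for residual sugar.
H₀: β₁ = 0.169 vs H₁: β₁ < 0.169.
t = (0.101 − 0.169) / 0.027 = -2.5185.
df = n − k − 1 = 210 − 4 − 1 = 205.
One-sided p ≈ 0.0063, which is < 0.05, so reject H₀.
There is evidence that the true slope on residual sugar is below 0.169 points per unit, holding the other predictors fixed.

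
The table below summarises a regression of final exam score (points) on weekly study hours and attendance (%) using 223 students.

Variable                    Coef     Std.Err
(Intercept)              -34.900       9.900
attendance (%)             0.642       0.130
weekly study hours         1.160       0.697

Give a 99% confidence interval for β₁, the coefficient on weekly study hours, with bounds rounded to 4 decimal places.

(-0.6511, 2.9711)

Read off: b = 1.160, SE = 0.697 for weekly study hours.
df = n − k − 1 = 223 − 2 − 1 = 220.
t* = t_{0.005, 220} = 2.598361.
Margin = t* × SE = 2.598361 × 0.697 = 1.811058.
CI: 1.160 ± 1.811058 → (-0.6511, 2.9711).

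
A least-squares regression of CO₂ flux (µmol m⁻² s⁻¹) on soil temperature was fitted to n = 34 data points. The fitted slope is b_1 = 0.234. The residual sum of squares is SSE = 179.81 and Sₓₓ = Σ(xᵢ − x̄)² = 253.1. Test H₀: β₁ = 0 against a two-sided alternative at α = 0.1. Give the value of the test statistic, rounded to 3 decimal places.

t = 1.570

MSE = SSE/(n − 2) = 179.81/32 = 5.61906.
SE(b_1) = √(MSE/Sₓₓ) = √(5.61906/253.1) = 0.149.
t = 0.234 / 0.149 = 1.570.
df = n − 2 = 32.
Two-sided p ≈ 0.1261, which is ≥ 0.1, so fail to reject H₀.
The data do not give significant evidence of an association between soil temperature and CO₂ flux.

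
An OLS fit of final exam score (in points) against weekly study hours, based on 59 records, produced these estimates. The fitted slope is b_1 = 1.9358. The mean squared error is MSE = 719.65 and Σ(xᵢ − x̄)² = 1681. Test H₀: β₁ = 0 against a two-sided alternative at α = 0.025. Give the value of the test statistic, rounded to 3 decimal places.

SE(b_1) = √(MSE/Sₓₓ) = √(719.65/1681) = 0.6543.
t = 1.9358 / 0.6543 = 2.959.
df = n − 2 = 57.
Two-sided p ≈ 0.0045, which is < 0.025, so reject H₀.
There is evidence that weekly study hours is associated with final exam score.

t = 2.959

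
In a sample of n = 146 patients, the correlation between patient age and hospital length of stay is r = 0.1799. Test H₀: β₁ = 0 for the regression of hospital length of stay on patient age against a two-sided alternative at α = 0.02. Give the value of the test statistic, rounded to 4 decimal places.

t = 2.1946

t = r·√(n − 2)/√(1 − r²) = 0.1799·√144/√0.967636 = 2.1946.
df = n − 2 = 144.
Two-sided p ≈ 0.0298, which is ≥ 0.02, so fail to reject H₀.
The data do not give significant evidence of a linear association between patient age and hospital length of stay.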